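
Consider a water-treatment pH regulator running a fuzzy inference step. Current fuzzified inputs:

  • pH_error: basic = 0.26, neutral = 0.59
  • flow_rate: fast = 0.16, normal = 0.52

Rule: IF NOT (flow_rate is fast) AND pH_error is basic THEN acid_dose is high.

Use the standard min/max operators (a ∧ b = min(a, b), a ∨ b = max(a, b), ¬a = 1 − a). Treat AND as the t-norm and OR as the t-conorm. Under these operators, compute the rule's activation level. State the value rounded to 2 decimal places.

firing strength: ¬fast=1−0.16=0.84, basic=0.26; AND[min(a, b)] → w = 0.26

0.26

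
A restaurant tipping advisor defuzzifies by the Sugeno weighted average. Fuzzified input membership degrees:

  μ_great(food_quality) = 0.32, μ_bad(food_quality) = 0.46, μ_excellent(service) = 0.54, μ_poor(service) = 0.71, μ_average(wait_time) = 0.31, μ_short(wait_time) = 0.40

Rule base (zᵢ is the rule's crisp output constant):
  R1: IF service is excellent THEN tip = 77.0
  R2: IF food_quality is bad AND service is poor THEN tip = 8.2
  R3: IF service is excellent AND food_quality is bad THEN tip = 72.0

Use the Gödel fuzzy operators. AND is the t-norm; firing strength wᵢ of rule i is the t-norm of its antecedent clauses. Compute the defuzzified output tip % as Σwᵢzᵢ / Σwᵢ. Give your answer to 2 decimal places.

53.75

R1 (z=77.0): excellent=0.54 → w = 0.54
R2 (z=8.2): bad=0.46, poor=0.71; AND[min(a, b)] → w = 0.46
R3 (z=72.0): excellent=0.54, bad=0.46; AND[min(a, b)] → w = 0.46
Weighted average = (0.54·77.0 + 0.46·8.2 + 0.46·72.0) / (0.54 + 0.46 + 0.46)
  = 78.4720 / 1.4600 = 53.75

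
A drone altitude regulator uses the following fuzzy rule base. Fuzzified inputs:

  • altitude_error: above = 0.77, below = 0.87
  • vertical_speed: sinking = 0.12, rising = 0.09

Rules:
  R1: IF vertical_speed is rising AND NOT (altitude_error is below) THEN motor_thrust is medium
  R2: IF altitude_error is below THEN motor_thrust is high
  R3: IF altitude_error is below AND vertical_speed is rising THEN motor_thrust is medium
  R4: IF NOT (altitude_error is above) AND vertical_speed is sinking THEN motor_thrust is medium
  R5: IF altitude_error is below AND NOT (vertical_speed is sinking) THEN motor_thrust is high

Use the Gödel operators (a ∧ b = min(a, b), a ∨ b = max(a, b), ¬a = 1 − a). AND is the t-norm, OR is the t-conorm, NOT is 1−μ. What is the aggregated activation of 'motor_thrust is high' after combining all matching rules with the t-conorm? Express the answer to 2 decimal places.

R1: rising=0.09, ¬below=1−0.87=0.13; AND[min(a, b)] → w = 0.09
R2: below=0.87 → w = 0.87
R3: below=0.87, rising=0.09; AND[min(a, b)] → w = 0.09
R4: ¬above=1−0.77=0.23, sinking=0.12; AND[min(a, b)] → w = 0.12
R5: below=0.87, ¬sinking=1−0.12=0.88; AND[min(a, b)] → w = 0.87
Rules with consequent 'high': {R2, R5} → strengths 0.87, 0.87
Aggregate via t-conorm [max(a, b)]: 0.87

0.87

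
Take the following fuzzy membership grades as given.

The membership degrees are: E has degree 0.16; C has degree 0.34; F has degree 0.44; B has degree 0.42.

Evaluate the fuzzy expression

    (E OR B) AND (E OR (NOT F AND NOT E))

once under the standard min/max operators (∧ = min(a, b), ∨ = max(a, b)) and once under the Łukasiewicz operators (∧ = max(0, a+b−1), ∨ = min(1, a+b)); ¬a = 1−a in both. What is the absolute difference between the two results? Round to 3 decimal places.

Under standard min/max:
  E OR B = max(a, b) on (0.16, 0.42) = 0.42
  NOT F = 1 − 0.44 = 0.56
  NOT E = 1 − 0.16 = 0.84
  NOT F AND NOT E = min(a, b) on (0.56, 0.84) = 0.56
  E OR (NOT F AND NOT E) = max(a, b) on (0.16, 0.56) = 0.56
  (E OR B) AND (E OR (NOT F AND NOT E)) = min(a, b) on (0.42, 0.56) = 0.42
  → value = 0.4200
Under Łukasiewicz:
  E OR B = min(1, a+b) on (0.16, 0.42) = 0.58
  NOT F = 1 − 0.44 = 0.56
  NOT E = 1 − 0.16 = 0.84
  NOT F AND NOT E = max(0, a+b−1) on (0.56, 0.84) = 0.40
  E OR (NOT F AND NOT E) = min(1, a+b) on (0.16, 0.40) = 0.56
  (E OR B) AND (E OR (NOT F AND NOT E)) = max(0, a+b−1) on (0.58, 0.56) = 0.14
  → value = 0.1400
|0.4200 − 0.1400| = 0.280

0.280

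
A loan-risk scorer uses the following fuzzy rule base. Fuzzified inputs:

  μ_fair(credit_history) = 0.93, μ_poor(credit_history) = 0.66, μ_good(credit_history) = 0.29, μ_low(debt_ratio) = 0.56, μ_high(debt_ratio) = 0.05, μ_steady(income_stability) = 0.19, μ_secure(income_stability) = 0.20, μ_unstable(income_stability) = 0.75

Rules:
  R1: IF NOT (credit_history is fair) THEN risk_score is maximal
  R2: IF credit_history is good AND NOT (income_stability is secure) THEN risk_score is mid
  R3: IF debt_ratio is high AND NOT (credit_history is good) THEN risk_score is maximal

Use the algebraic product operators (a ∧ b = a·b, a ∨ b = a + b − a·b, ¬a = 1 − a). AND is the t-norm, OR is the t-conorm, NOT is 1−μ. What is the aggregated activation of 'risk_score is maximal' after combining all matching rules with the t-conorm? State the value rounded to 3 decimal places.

R1: ¬fair=1−0.93=0.07 → w = 0.0700
R2: good=0.29, ¬secure=1−0.20=0.80; AND[a·b] → w = 0.2320
R3: high=0.05, ¬good=1−0.29=0.71; AND[a·b] → w = 0.0355
Rules with consequent 'maximal': {R1, R3} → strengths 0.0700, 0.0355
Aggregate via t-conorm [a + b − a·b]: 0.1030

0.103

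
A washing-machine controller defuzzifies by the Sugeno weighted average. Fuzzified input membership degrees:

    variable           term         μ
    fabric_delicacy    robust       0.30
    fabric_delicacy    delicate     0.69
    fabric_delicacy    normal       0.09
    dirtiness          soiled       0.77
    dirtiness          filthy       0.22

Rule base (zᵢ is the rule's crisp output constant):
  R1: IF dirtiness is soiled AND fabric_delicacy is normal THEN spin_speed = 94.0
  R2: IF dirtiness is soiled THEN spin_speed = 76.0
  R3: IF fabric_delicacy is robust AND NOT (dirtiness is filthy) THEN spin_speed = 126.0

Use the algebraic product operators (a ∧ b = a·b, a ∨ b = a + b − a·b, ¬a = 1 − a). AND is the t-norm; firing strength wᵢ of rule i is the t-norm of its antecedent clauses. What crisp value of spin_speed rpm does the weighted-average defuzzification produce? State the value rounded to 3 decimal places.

88.063

R1 (z=94.0): soiled=0.77, normal=0.09; AND[a·b] → w = 0.0693
R2 (z=76.0): soiled=0.77 → w = 0.7700
R3 (z=126.0): robust=0.30, ¬filthy=1−0.22=0.78; AND[a·b] → w = 0.2340
Weighted average = (0.0693·94.0 + 0.7700·76.0 + 0.2340·126.0) / (0.0693 + 0.7700 + 0.2340)
  = 94.5182 / 1.0733 = 88.063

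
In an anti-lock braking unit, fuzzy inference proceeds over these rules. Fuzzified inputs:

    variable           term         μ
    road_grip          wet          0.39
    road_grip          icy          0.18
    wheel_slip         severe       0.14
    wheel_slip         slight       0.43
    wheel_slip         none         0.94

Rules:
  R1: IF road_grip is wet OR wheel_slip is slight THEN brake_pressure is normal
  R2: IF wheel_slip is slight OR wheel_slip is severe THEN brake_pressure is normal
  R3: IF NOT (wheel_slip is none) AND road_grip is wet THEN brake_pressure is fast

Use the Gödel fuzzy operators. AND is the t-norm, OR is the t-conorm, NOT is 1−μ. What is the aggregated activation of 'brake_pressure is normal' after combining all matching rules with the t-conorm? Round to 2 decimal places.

R1: wet=0.39, slight=0.43; OR[max(a, b)] → w = 0.43
R2: slight=0.43, severe=0.14; OR[max(a, b)] → w = 0.43
R3: ¬none=1−0.94=0.06, wet=0.39; AND[min(a, b)] → w = 0.06
Rules with consequent 'normal': {R1, R2} → strengths 0.43, 0.43
Aggregate via t-conorm [max(a, b)]: 0.43

0.43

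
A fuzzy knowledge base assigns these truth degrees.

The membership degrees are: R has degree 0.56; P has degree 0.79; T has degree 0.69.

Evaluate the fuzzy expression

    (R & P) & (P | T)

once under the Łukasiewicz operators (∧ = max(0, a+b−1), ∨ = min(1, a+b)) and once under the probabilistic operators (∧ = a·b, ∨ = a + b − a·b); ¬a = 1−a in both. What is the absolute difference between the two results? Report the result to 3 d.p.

0.064

Under Łukasiewicz:
  R & P = max(0, a+b−1) on (0.56, 0.79) = 0.35
  P | T = min(1, a+b) on (0.79, 0.69) = 1.00
  (R & P) & (P | T) = max(0, a+b−1) on (0.35, 1.00) = 0.35
  → value = 0.3500
Under probabilistic:
  R & P = a·b on (0.5600, 0.7900) = 0.4424
  P | T = a + b − a·b on (0.7900, 0.6900) = 0.9349
  (R & P) & (P | T) = a·b on (0.4424, 0.9349) = 0.4136
  → value = 0.4136
|0.3500 − 0.4136| = 0.064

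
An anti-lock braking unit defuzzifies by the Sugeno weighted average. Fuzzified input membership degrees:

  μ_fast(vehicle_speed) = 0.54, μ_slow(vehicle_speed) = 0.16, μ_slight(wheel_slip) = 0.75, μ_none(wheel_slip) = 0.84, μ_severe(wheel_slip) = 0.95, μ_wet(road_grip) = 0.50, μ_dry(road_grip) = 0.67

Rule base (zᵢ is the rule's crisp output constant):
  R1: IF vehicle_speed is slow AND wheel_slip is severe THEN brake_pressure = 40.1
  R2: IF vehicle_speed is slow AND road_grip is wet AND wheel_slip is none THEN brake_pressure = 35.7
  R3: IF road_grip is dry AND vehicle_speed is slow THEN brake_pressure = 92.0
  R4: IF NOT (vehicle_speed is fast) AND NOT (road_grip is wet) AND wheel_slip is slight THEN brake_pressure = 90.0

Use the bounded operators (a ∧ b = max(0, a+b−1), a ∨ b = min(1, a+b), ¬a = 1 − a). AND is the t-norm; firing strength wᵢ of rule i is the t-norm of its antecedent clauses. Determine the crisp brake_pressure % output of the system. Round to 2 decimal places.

R1 (z=40.1): slow=0.16, severe=0.95; AND[max(0, a+b−1)] → w = 0.11
R2 (z=35.7): slow=0.16, wet=0.50, none=0.84; AND[max(0, a+b−1)] → w = 0.00
R3 (z=92.0): dry=0.67, slow=0.16; AND[max(0, a+b−1)] → w = 0.00
R4 (z=90.0): ¬fast=1−0.54=0.46, ¬wet=1−0.50=0.50, slight=0.75; AND[max(0, a+b−1)] → w = 0.00
Weighted average = (0.11·40.1 + 0.00·35.7 + 0.00·92.0 + 0.00·90.0) / (0.11 + 0.00 + 0.00 + 0.00)
  = 4.4110 / 0.1100 = 40.10

40.10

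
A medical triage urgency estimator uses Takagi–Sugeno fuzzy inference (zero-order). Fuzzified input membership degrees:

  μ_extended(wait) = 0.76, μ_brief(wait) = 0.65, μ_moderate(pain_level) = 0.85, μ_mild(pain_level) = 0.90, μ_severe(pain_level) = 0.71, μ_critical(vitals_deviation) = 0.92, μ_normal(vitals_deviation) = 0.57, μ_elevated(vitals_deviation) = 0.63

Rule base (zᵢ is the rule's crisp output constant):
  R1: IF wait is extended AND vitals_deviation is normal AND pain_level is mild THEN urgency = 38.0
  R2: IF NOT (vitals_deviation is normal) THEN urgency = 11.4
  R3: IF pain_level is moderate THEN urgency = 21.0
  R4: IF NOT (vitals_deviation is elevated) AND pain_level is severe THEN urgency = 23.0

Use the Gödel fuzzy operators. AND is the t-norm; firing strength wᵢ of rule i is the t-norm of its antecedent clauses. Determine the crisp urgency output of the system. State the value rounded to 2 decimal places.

R1 (z=38.0): extended=0.76, normal=0.57, mild=0.90; AND[min(a, b)] → w = 0.57
R2 (z=11.4): ¬normal=1−0.57=0.43 → w = 0.43
R3 (z=21.0): moderate=0.85 → w = 0.85
R4 (z=23.0): ¬elevated=1−0.63=0.37, severe=0.71; AND[min(a, b)] → w = 0.37
Weighted average = (0.57·38.0 + 0.43·11.4 + 0.85·21.0 + 0.37·23.0) / (0.57 + 0.43 + 0.85 + 0.37)
  = 52.9220 / 2.2200 = 23.84

23.84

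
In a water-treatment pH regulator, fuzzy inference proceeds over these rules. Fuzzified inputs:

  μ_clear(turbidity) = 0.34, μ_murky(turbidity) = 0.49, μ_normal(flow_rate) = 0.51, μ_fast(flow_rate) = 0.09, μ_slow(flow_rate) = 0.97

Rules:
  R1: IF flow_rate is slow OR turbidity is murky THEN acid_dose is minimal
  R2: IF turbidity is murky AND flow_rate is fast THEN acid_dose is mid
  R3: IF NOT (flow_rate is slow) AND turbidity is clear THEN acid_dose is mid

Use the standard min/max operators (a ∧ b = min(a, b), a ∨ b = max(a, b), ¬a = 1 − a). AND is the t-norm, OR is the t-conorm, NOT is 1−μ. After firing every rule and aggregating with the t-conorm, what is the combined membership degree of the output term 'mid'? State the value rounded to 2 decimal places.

R1: slow=0.97, murky=0.49; OR[max(a, b)] → w = 0.97
R2: murky=0.49, fast=0.09; AND[min(a, b)] → w = 0.09
R3: ¬slow=1−0.97=0.03, clear=0.34; AND[min(a, b)] → w = 0.03
Rules with consequent 'mid': {R2, R3} → strengths 0.09, 0.03
Aggregate via t-conorm [max(a, b)]: 0.09

0.09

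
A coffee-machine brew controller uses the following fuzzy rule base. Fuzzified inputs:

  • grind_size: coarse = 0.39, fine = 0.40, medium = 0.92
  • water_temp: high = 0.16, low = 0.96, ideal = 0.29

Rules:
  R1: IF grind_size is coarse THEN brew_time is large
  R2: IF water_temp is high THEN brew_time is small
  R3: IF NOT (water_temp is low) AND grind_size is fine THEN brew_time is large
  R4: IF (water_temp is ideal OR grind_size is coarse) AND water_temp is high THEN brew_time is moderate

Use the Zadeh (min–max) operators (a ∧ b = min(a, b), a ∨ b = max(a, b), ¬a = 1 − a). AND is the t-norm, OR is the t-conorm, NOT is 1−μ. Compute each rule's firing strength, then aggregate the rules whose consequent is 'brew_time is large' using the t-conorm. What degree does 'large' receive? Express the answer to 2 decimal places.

R1: coarse=0.39 → w = 0.39
R2: high=0.16 → w = 0.16
R3: ¬low=1−0.96=0.04, fine=0.40; AND[min(a, b)] → w = 0.04
R4: (ideal=0.29 OR coarse=0.39) = 0.39; AND[min(a, b)] with high=0.16 → w = 0.16
Rules with consequent 'large': {R1, R3} → strengths 0.39, 0.04
Aggregate via t-conorm [max(a, b)]: 0.39

0.39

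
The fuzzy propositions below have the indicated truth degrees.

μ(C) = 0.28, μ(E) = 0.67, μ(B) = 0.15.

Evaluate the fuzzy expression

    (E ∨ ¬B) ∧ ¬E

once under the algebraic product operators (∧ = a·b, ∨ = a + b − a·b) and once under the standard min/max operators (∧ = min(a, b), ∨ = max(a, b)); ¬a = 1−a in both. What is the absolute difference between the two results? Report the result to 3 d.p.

0.016

Under algebraic product:
  ¬B = 1 − 0.1500 = 0.8500
  E ∨ ¬B = a + b − a·b on (0.6700, 0.8500) = 0.9505
  ¬E = 1 − 0.6700 = 0.3300
  (E ∨ ¬B) ∧ ¬E = a·b on (0.9505, 0.3300) = 0.3137
  → value = 0.3137
Under standard min/max:
  ¬B = 1 − 0.15 = 0.85
  E ∨ ¬B = max(a, b) on (0.67, 0.85) = 0.85
  ¬E = 1 − 0.67 = 0.33
  (E ∨ ¬B) ∧ ¬E = min(a, b) on (0.85, 0.33) = 0.33
  → value = 0.3300
|0.3137 − 0.3300| = 0.016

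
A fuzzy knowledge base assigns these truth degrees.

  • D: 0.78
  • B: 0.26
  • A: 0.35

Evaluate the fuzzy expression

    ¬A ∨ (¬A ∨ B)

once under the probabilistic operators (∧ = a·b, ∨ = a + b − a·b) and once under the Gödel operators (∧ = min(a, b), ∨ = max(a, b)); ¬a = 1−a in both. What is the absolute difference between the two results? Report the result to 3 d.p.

0.259

Under probabilistic:
  ¬A = 1 − 0.3500 = 0.6500
  ¬A = 1 − 0.3500 = 0.6500
  ¬A ∨ B = a + b − a·b on (0.6500, 0.2600) = 0.7410
  ¬A ∨ (¬A ∨ B) = a + b − a·b on (0.6500, 0.7410) = 0.9093
  → value = 0.9093
Under Gödel:
  ¬A = 1 − 0.35 = 0.65
  ¬A = 1 − 0.35 = 0.65
  ¬A ∨ B = max(a, b) on (0.65, 0.26) = 0.65
  ¬A ∨ (¬A ∨ B) = max(a, b) on (0.65, 0.65) = 0.65
  → value = 0.6500
|0.9093 − 0.6500| = 0.259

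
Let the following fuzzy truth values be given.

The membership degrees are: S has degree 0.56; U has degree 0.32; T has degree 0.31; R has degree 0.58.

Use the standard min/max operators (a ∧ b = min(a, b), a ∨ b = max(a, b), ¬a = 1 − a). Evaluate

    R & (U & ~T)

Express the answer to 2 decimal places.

0.32

~T = 1 − 0.31 = 0.69
U & ~T = min(a, b) on (0.32, 0.69) = 0.32
R & (U & ~T) = min(a, b) on (0.58, 0.32) = 0.32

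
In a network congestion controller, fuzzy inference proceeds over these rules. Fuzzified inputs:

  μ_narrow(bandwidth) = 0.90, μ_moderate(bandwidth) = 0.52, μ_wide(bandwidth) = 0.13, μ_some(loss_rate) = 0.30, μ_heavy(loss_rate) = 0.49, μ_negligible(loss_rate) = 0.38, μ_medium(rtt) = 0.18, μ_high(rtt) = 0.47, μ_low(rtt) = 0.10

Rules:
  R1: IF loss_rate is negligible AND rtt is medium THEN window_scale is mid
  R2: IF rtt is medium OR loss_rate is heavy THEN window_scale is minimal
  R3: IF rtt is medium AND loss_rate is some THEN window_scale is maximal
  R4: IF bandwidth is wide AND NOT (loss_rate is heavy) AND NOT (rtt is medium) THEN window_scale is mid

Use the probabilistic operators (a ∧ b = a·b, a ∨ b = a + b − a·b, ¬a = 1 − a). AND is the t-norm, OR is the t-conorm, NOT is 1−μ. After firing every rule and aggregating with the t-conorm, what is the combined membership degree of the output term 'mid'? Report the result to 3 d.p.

0.119

R1: negligible=0.38, medium=0.18; AND[a·b] → w = 0.0684
R2: medium=0.18, heavy=0.49; OR[a + b − a·b] → w = 0.5818
R3: medium=0.18, some=0.30; AND[a·b] → w = 0.0540
R4: wide=0.13, ¬heavy=1−0.49=0.51, ¬medium=1−0.18=0.82; AND[a·b] → w = 0.0544
Rules with consequent 'mid': {R1, R4} → strengths 0.0684, 0.0544
Aggregate via t-conorm [a + b − a·b]: 0.1190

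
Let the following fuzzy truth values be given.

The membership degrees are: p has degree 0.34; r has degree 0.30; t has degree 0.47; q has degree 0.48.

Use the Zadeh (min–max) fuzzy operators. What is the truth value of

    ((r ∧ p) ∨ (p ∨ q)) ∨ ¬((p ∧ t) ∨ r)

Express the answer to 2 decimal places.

r ∧ p = min(a, b) on (0.30, 0.34) = 0.30
p ∨ q = max(a, b) on (0.34, 0.48) = 0.48
(r ∧ p) ∨ (p ∨ q) = max(a, b) on (0.30, 0.48) = 0.48
p ∧ t = min(a, b) on (0.34, 0.47) = 0.34
(p ∧ t) ∨ r = max(a, b) on (0.34, 0.30) = 0.34
¬((p ∧ t) ∨ r) = 1 − 0.34 = 0.66
((r ∧ p) ∨ (p ∨ q)) ∨ ¬((p ∧ t) ∨ r) = max(a, b) on (0.48, 0.66) = 0.66

0.66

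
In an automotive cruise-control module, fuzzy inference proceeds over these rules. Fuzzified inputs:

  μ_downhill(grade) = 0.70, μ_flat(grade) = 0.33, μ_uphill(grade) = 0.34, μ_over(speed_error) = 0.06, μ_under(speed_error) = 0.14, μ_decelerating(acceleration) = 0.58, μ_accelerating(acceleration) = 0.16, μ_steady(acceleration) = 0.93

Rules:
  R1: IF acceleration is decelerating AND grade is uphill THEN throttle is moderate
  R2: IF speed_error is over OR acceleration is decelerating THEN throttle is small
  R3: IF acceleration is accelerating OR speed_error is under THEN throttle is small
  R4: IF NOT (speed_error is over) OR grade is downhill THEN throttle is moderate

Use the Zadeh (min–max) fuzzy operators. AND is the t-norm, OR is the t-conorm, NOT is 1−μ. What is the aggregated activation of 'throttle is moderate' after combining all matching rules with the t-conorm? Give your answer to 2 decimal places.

R1: decelerating=0.58, uphill=0.34; AND[min(a, b)] → w = 0.34
R2: over=0.06, decelerating=0.58; OR[max(a, b)] → w = 0.58
R3: accelerating=0.16, under=0.14; OR[max(a, b)] → w = 0.16
R4: ¬over=1−0.06=0.94, downhill=0.70; OR[max(a, b)] → w = 0.94
Rules with consequent 'moderate': {R1, R4} → strengths 0.34, 0.94
Aggregate via t-conorm [max(a, b)]: 0.94

0.94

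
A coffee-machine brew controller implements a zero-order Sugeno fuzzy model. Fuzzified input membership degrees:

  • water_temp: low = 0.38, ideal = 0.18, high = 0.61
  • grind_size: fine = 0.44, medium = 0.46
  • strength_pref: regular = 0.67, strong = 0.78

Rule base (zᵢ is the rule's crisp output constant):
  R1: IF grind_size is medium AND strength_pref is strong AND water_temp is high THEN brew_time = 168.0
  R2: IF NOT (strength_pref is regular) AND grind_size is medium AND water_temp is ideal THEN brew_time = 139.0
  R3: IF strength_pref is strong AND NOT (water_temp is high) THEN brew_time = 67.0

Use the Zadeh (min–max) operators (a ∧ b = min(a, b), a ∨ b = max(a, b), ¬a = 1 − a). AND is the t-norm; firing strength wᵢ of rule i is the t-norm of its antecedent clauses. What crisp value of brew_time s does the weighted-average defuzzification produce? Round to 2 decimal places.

R1 (z=168.0): medium=0.46, strong=0.78, high=0.61; AND[min(a, b)] → w = 0.46
R2 (z=139.0): ¬regular=1−0.67=0.33, medium=0.46, ideal=0.18; AND[min(a, b)] → w = 0.18
R3 (z=67.0): strong=0.78, ¬high=1−0.61=0.39; AND[min(a, b)] → w = 0.39
Weighted average = (0.46·168.0 + 0.18·139.0 + 0.39·67.0) / (0.46 + 0.18 + 0.39)
  = 128.4300 / 1.0300 = 124.69

124.69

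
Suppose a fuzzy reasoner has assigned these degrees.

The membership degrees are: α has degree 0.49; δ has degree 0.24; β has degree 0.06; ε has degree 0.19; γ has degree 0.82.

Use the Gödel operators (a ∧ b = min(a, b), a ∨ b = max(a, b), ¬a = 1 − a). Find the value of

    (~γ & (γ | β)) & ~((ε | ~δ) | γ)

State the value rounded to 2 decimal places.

~γ = 1 − 0.82 = 0.18
γ | β = max(a, b) on (0.82, 0.06) = 0.82
~γ & (γ | β) = min(a, b) on (0.18, 0.82) = 0.18
~δ = 1 − 0.24 = 0.76
ε | ~δ = max(a, b) on (0.19, 0.76) = 0.76
(ε | ~δ) | γ = max(a, b) on (0.76, 0.82) = 0.82
~((ε | ~δ) | γ) = 1 − 0.82 = 0.18
(~γ & (γ | β)) & ~((ε | ~δ) | γ) = min(a, b) on (0.18, 0.18) = 0.18

0.18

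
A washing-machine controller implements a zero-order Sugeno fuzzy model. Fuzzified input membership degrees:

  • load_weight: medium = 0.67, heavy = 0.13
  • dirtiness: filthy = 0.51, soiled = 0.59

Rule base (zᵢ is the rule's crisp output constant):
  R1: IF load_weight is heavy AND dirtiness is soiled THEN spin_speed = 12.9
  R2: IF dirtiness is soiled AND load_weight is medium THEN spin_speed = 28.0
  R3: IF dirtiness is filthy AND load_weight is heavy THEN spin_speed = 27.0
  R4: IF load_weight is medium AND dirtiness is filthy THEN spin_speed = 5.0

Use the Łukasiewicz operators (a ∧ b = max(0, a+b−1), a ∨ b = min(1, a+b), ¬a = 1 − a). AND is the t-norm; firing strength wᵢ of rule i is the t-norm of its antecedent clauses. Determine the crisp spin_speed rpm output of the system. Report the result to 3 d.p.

R1 (z=12.9): heavy=0.13, soiled=0.59; AND[max(0, a+b−1)] → w = 0.00
R2 (z=28.0): soiled=0.59, medium=0.67; AND[max(0, a+b−1)] → w = 0.26
R3 (z=27.0): filthy=0.51, heavy=0.13; AND[max(0, a+b−1)] → w = 0.00
R4 (z=5.0): medium=0.67, filthy=0.51; AND[max(0, a+b−1)] → w = 0.18
Weighted average = (0.00·12.9 + 0.26·28.0 + 0.00·27.0 + 0.18·5.0) / (0.00 + 0.26 + 0.00 + 0.18)
  = 8.1800 / 0.4400 = 18.591

18.591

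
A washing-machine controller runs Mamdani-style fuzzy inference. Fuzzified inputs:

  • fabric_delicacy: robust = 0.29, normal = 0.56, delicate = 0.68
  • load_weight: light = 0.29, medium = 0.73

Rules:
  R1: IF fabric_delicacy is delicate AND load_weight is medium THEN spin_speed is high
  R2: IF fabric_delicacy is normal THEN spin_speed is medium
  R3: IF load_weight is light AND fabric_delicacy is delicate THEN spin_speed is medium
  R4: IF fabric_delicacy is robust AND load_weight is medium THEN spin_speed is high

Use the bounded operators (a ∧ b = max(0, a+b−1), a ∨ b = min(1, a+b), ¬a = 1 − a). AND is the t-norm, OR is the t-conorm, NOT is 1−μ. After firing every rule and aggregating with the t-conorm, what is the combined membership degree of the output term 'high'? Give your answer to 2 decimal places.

0.43

R1: delicate=0.68, medium=0.73; AND[max(0, a+b−1)] → w = 0.41
R2: normal=0.56 → w = 0.56
R3: light=0.29, delicate=0.68; AND[max(0, a+b−1)] → w = 0.00
R4: robust=0.29, medium=0.73; AND[max(0, a+b−1)] → w = 0.02
Rules with consequent 'high': {R1, R4} → strengths 0.41, 0.02
Aggregate via t-conorm [min(1, a+b)]: 0.43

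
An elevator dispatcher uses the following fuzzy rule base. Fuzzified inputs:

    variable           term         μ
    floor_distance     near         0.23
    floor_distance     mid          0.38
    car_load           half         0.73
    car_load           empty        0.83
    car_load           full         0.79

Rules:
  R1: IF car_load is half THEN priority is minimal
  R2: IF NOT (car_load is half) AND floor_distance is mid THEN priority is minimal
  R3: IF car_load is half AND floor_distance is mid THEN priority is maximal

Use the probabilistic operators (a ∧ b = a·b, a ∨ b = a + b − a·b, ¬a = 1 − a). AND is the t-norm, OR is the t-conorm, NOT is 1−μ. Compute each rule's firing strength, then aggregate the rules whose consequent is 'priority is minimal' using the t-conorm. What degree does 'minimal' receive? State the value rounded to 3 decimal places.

0.758

R1: half=0.73 → w = 0.7300
R2: ¬half=1−0.73=0.27, mid=0.38; AND[a·b] → w = 0.1026
R3: half=0.73, mid=0.38; AND[a·b] → w = 0.2774
Rules with consequent 'minimal': {R1, R2} → strengths 0.7300, 0.1026
Aggregate via t-conorm [a + b − a·b]: 0.7577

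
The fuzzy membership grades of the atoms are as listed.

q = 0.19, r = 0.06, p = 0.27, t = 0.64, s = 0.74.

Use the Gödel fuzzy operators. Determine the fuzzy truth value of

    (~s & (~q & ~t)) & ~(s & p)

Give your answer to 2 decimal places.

~s = 1 − 0.74 = 0.26
~q = 1 − 0.19 = 0.81
~t = 1 − 0.64 = 0.36
~q & ~t = min(a, b) on (0.81, 0.36) = 0.36
~s & (~q & ~t) = min(a, b) on (0.26, 0.36) = 0.26
s & p = min(a, b) on (0.74, 0.27) = 0.27
~(s & p) = 1 − 0.27 = 0.73
(~s & (~q & ~t)) & ~(s & p) = min(a, b) on (0.26, 0.73) = 0.26

0.26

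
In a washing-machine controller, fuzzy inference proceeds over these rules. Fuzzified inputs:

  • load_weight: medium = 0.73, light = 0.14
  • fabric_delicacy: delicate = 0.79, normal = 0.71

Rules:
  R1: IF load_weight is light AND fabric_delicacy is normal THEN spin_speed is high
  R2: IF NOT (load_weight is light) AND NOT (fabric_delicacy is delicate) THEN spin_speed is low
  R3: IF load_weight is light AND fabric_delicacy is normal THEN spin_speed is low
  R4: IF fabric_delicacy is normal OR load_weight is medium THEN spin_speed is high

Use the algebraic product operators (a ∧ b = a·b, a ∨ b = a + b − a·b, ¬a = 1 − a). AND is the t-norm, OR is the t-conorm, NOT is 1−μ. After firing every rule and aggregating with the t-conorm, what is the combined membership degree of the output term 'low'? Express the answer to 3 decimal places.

0.262

R1: light=0.14, normal=0.71; AND[a·b] → w = 0.0994
R2: ¬light=1−0.14=0.86, ¬delicate=1−0.79=0.21; AND[a·b] → w = 0.1806
R3: light=0.14, normal=0.71; AND[a·b] → w = 0.0994
R4: normal=0.71, medium=0.73; OR[a + b − a·b] → w = 0.9217
Rules with consequent 'low': {R2, R3} → strengths 0.1806, 0.0994
Aggregate via t-conorm [a + b − a·b]: 0.2620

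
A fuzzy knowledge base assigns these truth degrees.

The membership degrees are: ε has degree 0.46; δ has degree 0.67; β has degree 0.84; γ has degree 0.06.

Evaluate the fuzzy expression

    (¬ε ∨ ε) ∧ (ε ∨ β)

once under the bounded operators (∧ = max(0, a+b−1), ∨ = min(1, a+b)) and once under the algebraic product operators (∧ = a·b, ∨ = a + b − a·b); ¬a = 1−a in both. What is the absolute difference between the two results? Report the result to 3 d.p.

0.313

Under bounded:
  ¬ε = 1 − 0.46 = 0.54
  ¬ε ∨ ε = min(1, a+b) on (0.54, 0.46) = 1.00
  ε ∨ β = min(1, a+b) on (0.46, 0.84) = 1.00
  (¬ε ∨ ε) ∧ (ε ∨ β) = max(0, a+b−1) on (1.00, 1.00) = 1.00
  → value = 1.0000
Under algebraic product:
  ¬ε = 1 − 0.4600 = 0.5400
  ¬ε ∨ ε = a + b − a·b on (0.5400, 0.4600) = 0.7516
  ε ∨ β = a + b − a·b on (0.4600, 0.8400) = 0.9136
  (¬ε ∨ ε) ∧ (ε ∨ β) = a·b on (0.7516, 0.9136) = 0.6867
  → value = 0.6867
|1.0000 − 0.6867| = 0.313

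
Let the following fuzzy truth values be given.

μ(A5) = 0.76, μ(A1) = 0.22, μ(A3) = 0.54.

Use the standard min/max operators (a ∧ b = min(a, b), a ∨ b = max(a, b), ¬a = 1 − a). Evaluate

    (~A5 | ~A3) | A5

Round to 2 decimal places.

0.76

~A5 = 1 − 0.76 = 0.24
~A3 = 1 − 0.54 = 0.46
~A5 | ~A3 = max(a, b) on (0.24, 0.46) = 0.46
(~A5 | ~A3) | A5 = max(a, b) on (0.46, 0.76) = 0.76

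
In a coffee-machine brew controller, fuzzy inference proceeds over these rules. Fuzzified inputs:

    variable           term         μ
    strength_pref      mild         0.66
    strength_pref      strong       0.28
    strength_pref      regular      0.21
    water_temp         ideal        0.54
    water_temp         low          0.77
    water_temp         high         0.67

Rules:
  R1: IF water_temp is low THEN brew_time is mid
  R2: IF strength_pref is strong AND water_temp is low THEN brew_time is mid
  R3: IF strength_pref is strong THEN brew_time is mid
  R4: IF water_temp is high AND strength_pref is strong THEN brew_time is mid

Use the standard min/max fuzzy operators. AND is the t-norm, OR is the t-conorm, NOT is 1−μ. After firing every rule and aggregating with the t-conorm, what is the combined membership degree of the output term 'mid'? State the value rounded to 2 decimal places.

R1: low=0.77 → w = 0.77
R2: strong=0.28, low=0.77; AND[min(a, b)] → w = 0.28
R3: strong=0.28 → w = 0.28
R4: high=0.67, strong=0.28; AND[min(a, b)] → w = 0.28
Rules with consequent 'mid': {R1, R2, R3, R4} → strengths 0.77, 0.28, 0.28, 0.28
Aggregate via t-conorm [max(a, b)]: 0.77

0.77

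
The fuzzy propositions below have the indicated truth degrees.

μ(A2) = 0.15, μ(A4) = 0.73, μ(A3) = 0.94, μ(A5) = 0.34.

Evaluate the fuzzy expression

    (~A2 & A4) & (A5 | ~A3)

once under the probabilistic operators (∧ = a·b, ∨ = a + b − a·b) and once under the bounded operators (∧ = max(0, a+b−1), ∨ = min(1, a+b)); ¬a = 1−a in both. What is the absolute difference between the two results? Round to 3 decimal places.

0.236

Under probabilistic:
  ~A2 = 1 − 0.1500 = 0.8500
  ~A2 & A4 = a·b on (0.8500, 0.7300) = 0.6205
  ~A3 = 1 − 0.9400 = 0.0600
  A5 | ~A3 = a + b − a·b on (0.3400, 0.0600) = 0.3796
  (~A2 & A4) & (A5 | ~A3) = a·b on (0.6205, 0.3796) = 0.2355
  → value = 0.2355
Under bounded:
  ~A2 = 1 − 0.15 = 0.85
  ~A2 & A4 = max(0, a+b−1) on (0.85, 0.73) = 0.58
  ~A3 = 1 − 0.94 = 0.06
  A5 | ~A3 = min(1, a+b) on (0.34, 0.06) = 0.40
  (~A2 & A4) & (A5 | ~A3) = max(0, a+b−1) on (0.58, 0.40) = 0.00
  → value = 0.0000
|0.2355 − 0.0000| = 0.236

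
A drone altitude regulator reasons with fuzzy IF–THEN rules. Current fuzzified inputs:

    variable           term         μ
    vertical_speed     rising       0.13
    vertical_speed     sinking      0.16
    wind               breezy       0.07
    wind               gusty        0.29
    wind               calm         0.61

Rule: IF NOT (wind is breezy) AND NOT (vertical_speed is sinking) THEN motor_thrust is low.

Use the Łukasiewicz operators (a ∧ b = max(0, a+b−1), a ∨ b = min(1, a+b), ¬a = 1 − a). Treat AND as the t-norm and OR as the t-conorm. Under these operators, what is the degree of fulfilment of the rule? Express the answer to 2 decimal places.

firing strength: ¬breezy=1−0.07=0.93, ¬sinking=1−0.16=0.84; AND[max(0, a+b−1)] → w = 0.77

0.77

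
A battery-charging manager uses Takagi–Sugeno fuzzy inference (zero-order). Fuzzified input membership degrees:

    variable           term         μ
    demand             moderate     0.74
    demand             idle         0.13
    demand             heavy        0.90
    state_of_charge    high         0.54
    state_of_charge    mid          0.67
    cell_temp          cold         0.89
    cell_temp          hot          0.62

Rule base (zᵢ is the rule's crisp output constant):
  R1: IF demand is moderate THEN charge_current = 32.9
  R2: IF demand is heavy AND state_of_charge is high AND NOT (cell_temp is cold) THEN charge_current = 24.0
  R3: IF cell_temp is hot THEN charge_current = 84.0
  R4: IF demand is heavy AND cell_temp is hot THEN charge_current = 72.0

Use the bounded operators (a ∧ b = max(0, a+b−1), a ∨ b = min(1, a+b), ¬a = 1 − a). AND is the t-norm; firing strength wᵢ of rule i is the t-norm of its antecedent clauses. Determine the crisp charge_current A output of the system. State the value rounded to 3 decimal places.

R1 (z=32.9): moderate=0.74 → w = 0.74
R2 (z=24.0): heavy=0.90, high=0.54, ¬cold=1−0.89=0.11; AND[max(0, a+b−1)] → w = 0.00
R3 (z=84.0): hot=0.62 → w = 0.62
R4 (z=72.0): heavy=0.90, hot=0.62; AND[max(0, a+b−1)] → w = 0.52
Weighted average = (0.74·32.9 + 0.00·24.0 + 0.62·84.0 + 0.52·72.0) / (0.74 + 0.00 + 0.62 + 0.52)
  = 113.8660 / 1.8800 = 60.567

60.567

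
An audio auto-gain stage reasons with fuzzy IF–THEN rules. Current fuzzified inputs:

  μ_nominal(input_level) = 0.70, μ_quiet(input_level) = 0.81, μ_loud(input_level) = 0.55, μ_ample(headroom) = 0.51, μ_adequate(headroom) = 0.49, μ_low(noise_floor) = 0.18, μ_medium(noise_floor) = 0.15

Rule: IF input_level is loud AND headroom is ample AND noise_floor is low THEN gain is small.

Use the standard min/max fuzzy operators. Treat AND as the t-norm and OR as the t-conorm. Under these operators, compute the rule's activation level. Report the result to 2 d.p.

0.18

firing strength: loud=0.55, ample=0.51, low=0.18; AND[min(a, b)] → w = 0.18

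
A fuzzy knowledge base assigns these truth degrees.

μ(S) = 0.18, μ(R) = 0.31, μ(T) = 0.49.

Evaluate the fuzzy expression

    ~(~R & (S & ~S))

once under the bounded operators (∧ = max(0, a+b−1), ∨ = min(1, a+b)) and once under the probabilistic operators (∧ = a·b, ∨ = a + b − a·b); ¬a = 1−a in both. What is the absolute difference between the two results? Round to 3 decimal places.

0.102

Under bounded:
  ~R = 1 − 0.31 = 0.69
  ~S = 1 − 0.18 = 0.82
  S & ~S = max(0, a+b−1) on (0.18, 0.82) = 0.00
  ~R & (S & ~S) = max(0, a+b−1) on (0.69, 0.00) = 0.00
  ~(~R & (S & ~S)) = 1 − 0.00 = 1.00
  → value = 1.0000
Under probabilistic:
  ~R = 1 − 0.3100 = 0.6900
  ~S = 1 − 0.1800 = 0.8200
  S & ~S = a·b on (0.1800, 0.8200) = 0.1476
  ~R & (S & ~S) = a·b on (0.6900, 0.1476) = 0.1018
  ~(~R & (S & ~S)) = 1 − 0.1018 = 0.8982
  → value = 0.8982
|1.0000 − 0.8982| = 0.102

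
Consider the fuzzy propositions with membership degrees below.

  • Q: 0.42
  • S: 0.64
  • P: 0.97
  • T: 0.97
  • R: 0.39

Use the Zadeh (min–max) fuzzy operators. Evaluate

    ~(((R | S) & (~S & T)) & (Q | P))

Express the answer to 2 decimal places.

R | S = max(a, b) on (0.39, 0.64) = 0.64
~S = 1 − 0.64 = 0.36
~S & T = min(a, b) on (0.36, 0.97) = 0.36
(R | S) & (~S & T) = min(a, b) on (0.64, 0.36) = 0.36
Q | P = max(a, b) on (0.42, 0.97) = 0.97
((R | S) & (~S & T)) & (Q | P) = min(a, b) on (0.36, 0.97) = 0.36
~(((R | S) & (~S & T)) & (Q | P)) = 1 − 0.36 = 0.64

0.64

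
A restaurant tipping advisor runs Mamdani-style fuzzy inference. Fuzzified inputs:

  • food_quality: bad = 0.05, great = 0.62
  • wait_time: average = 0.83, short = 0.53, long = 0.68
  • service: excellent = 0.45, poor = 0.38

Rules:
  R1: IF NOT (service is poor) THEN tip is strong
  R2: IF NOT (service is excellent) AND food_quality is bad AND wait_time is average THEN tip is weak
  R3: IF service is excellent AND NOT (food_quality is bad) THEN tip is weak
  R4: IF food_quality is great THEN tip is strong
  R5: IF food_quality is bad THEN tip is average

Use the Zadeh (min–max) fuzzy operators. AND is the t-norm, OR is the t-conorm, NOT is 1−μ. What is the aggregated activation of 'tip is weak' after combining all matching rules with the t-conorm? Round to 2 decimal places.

R1: ¬poor=1−0.38=0.62 → w = 0.62
R2: ¬excellent=1−0.45=0.55, bad=0.05, average=0.83; AND[min(a, b)] → w = 0.05
R3: excellent=0.45, ¬bad=1−0.05=0.95; AND[min(a, b)] → w = 0.45
R4: great=0.62 → w = 0.62
R5: bad=0.05 → w = 0.05
Rules with consequent 'weak': {R2, R3} → strengths 0.05, 0.45
Aggregate via t-conorm [max(a, b)]: 0.45

0.45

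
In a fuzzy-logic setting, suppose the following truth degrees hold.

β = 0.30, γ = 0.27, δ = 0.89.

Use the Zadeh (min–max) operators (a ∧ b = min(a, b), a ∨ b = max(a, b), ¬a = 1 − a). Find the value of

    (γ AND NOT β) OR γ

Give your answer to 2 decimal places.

0.27

NOT β = 1 − 0.30 = 0.70
γ AND NOT β = min(a, b) on (0.27, 0.70) = 0.27
(γ AND NOT β) OR γ = max(a, b) on (0.27, 0.27) = 0.27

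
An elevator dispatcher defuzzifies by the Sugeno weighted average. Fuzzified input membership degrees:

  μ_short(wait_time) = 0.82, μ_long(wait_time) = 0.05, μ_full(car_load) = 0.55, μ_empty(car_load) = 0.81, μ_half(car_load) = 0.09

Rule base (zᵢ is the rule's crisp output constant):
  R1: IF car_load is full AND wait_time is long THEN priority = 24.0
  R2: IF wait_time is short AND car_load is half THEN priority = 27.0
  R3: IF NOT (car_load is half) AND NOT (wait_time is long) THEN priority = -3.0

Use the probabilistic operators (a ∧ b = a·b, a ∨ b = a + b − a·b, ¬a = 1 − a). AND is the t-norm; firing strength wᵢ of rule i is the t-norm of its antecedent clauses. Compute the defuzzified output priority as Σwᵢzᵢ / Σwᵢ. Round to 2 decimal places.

R1 (z=24.0): full=0.55, long=0.05; AND[a·b] → w = 0.0275
R2 (z=27.0): short=0.82, half=0.09; AND[a·b] → w = 0.0738
R3 (z=-3.0): ¬half=1−0.09=0.91, ¬long=1−0.05=0.95; AND[a·b] → w = 0.8645
Weighted average = (0.0275·24.0 + 0.0738·27.0 + 0.8645·-3.0) / (0.0275 + 0.0738 + 0.8645)
  = 0.0591 / 0.9658 = 0.06

0.06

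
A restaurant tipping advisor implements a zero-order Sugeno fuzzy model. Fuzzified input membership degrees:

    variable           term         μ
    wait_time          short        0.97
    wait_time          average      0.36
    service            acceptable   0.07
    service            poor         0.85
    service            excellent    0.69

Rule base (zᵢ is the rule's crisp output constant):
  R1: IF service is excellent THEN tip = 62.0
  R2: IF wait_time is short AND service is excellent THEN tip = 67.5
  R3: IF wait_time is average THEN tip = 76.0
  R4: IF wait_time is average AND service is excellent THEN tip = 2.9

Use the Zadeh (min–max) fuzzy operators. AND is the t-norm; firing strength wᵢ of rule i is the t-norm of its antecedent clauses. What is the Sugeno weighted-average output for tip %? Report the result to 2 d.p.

R1 (z=62.0): excellent=0.69 → w = 0.69
R2 (z=67.5): short=0.97, excellent=0.69; AND[min(a, b)] → w = 0.69
R3 (z=76.0): average=0.36 → w = 0.36
R4 (z=2.9): average=0.36, excellent=0.69; AND[min(a, b)] → w = 0.36
Weighted average = (0.69·62.0 + 0.69·67.5 + 0.36·76.0 + 0.36·2.9) / (0.69 + 0.69 + 0.36 + 0.36)
  = 117.7590 / 2.1000 = 56.08

56.08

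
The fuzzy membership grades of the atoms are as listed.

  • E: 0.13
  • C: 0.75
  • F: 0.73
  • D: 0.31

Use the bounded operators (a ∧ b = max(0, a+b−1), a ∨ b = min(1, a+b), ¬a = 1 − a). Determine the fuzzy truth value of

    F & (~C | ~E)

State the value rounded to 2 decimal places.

~C = 1 − 0.75 = 0.25
~E = 1 − 0.13 = 0.87
~C | ~E = min(1, a+b) on (0.25, 0.87) = 1.00
F & (~C | ~E) = max(0, a+b−1) on (0.73, 1.00) = 0.73

0.73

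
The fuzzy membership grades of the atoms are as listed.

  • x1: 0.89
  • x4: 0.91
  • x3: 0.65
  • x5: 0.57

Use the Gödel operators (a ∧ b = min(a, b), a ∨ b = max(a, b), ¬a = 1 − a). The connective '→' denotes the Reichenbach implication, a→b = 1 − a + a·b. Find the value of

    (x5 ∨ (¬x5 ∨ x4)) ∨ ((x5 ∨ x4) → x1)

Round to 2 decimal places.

¬x5 = 1 − 0.57 = 0.43
¬x5 ∨ x4 = max(a, b) on (0.43, 0.91) = 0.91
x5 ∨ (¬x5 ∨ x4) = max(a, b) on (0.57, 0.91) = 0.91
x5 ∨ x4 = max(a, b) on (0.57, 0.91) = 0.91
(x5 ∨ x4) → x1  [Reichenbach: 1 − a + a·b] with a=0.91, b=0.89 → 0.90
(x5 ∨ (¬x5 ∨ x4)) ∨ ((x5 ∨ x4) → x1) = max(a, b) on (0.91, 0.90) = 0.91

0.91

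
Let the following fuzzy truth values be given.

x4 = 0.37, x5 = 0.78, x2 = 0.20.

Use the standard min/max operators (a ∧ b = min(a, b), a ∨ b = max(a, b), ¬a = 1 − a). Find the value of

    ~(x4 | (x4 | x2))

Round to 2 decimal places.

0.63

x4 | x2 = max(a, b) on (0.37, 0.20) = 0.37
x4 | (x4 | x2) = max(a, b) on (0.37, 0.37) = 0.37
~(x4 | (x4 | x2)) = 1 − 0.37 = 0.63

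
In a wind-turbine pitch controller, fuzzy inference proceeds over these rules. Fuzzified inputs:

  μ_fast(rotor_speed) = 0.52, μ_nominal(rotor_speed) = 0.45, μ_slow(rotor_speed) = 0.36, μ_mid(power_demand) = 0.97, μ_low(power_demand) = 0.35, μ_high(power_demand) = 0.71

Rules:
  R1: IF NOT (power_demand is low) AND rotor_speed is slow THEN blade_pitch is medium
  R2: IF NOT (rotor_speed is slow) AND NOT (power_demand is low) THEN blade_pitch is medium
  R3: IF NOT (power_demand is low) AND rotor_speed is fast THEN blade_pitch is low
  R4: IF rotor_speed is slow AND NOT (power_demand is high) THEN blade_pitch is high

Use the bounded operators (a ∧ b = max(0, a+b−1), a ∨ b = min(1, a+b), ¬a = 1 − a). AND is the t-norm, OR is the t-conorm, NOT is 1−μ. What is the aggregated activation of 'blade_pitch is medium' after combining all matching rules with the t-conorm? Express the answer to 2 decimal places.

0.30

R1: ¬low=1−0.35=0.65, slow=0.36; AND[max(0, a+b−1)] → w = 0.01
R2: ¬slow=1−0.36=0.64, ¬low=1−0.35=0.65; AND[max(0, a+b−1)] → w = 0.29
R3: ¬low=1−0.35=0.65, fast=0.52; AND[max(0, a+b−1)] → w = 0.17
R4: slow=0.36, ¬high=1−0.71=0.29; AND[max(0, a+b−1)] → w = 0.00
Rules with consequent 'medium': {R1, R2} → strengths 0.01, 0.29
Aggregate via t-conorm [min(1, a+b)]: 0.30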